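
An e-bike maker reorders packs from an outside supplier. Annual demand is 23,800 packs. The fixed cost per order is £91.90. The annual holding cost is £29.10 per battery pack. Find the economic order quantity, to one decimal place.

EOQ = √(2DS / H) = √(2 × 23,800 × 91.9 / 29.1).
= √(4,374,440 / 29.1) = √150,324.3986 ≈ 387.717.

Q* ≈ 387.7 packs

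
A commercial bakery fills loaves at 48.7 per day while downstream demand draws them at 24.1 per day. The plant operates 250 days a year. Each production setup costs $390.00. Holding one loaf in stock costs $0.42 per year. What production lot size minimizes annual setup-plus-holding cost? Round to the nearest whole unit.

Q* ≈ 4,707 loaves

Annual demand D = 24.1 × 250 = 6,025.
Production build-up factor (1 − d/p) = 1 − 24.1/48.7 = 0.5051.
Q* = √(2DS / (H(1 − d/p))) = √(2 × 6,025 × 390 / (0.42 × 0.5051)).
= √(4,699,500 / 0.2122) ≈ 4706.500.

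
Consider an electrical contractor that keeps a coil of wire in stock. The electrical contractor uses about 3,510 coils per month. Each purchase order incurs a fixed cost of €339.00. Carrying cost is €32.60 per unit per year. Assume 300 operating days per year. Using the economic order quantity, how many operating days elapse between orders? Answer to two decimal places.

Annual demand D = 3,510 × 12 = 42,120.
EOQ = √(2DS/H) = √(2 × 42,120 × 339 / 32.6) ≈ 935.94.
Cycle time = Q*/D × 300 = 935.94 / 42,120 × 300 ≈ 6.666 days.

T ≈ 6.67 days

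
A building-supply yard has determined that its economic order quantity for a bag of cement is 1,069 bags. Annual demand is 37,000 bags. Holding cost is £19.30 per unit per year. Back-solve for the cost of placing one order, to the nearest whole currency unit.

Invert the EOQ relation Q*² = 2DS/H.
From Q* = √(2DS/H): S = Q*²H / (2D) = 1,069² × 19.3 / (2 × 37,000) = 298.0444.

S ≈ £298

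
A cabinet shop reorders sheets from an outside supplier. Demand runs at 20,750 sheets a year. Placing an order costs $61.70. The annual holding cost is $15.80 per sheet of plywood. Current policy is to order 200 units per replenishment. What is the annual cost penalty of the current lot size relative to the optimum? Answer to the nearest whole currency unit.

Extra cost ≈ $1,621 per year

EOQ = √(2DS/H) = √(2 × 20,750 × 61.7 / 15.8) ≈ 402.57.
Cost at Q* = (D/Q*)S + (Q*/2)H = √(2DSH) ≈ $6,360.56.
Cost at Q = 200: (20,750/200)×61.7 + (200/2)×15.8 = $6,401.38 + $1,580.00 = $7,981.38.
Excess = $7,981.38 − $6,360.56 = $1,620.82.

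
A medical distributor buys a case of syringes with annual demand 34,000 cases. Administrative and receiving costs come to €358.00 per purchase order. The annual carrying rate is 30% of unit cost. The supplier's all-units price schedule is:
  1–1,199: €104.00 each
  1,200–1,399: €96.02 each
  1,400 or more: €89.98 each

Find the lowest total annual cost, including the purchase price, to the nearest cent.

TC* ≈ €3,086,910.09

Holding cost per unit per year at price C is H = 0.30·C.
Evaluate total cost at each tier's feasible EOQ or, if the EOQ is below the tier, at the tier's minimum quantity.
EOQ at €104.00 = 883.3 (feasible in tier 1): TC = 34,000×€104.00 + (34,000/883.3)×358 + (883.3/2)×0.30×€104.00 = €3,563,559.62.
EOQ at €96.02 = 919.3 < 1200, so use break Q=1200: TC = 34,000×€96.02 + (34,000/1200.0)×358 + (1200.0/2)×0.30×€96.02 = €3,292,106.93.
EOQ at €89.98 = 949.6 < 1400, so use break Q=1400: TC = 34,000×€89.98 + (34,000/1400.0)×358 + (1400.0/2)×0.30×€89.98 = €3,086,910.09.
Lowest total cost among the candidates is at Q = 1400.0.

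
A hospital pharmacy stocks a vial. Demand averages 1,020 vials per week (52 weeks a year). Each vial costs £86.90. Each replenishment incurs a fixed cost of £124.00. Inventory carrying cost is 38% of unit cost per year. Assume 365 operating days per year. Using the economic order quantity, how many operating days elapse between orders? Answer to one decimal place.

Annual demand D = 1,020 × 52 = 53,040.
Holding cost H = 0.38 × £86.90 = £33.0220 per unit per year.
The optimal lot size = √(2DS/H) = √(2 × 53,040 × 124 / 33.022) ≈ 631.14.
Cycle time = Q*/D × 365 = 631.14 / 53,040 × 365 ≈ 4.343 days.

T ≈ 4.3 days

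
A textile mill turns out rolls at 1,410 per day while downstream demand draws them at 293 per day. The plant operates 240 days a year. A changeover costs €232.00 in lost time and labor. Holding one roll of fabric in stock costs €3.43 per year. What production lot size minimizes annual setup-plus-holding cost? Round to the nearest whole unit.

Q* ≈ 3,465 rolls

Annual demand D = 293 × 240 = 70,320.
Production build-up factor (1 − d/p) = 1 − 293/1,410 = 0.7922.
Q* = √(2DS / (H(1 − d/p))) = √(2 × 70,320 × 232 / (3.43 × 0.7922)).
= √(32,628,480 / 2.7172) ≈ 3465.248.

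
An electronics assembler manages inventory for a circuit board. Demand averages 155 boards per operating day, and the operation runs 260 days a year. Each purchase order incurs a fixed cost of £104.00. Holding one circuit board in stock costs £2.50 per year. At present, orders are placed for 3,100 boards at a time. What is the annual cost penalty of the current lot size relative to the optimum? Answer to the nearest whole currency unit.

Annual demand D = 155 × 260 = 40,300.
EOQ = √(2DS/H) = √(2 × 40,300 × 104 / 2.5) ≈ 1831.11.
Cost at Q* = (D/Q*)S + (Q*/2)H = √(2DSH) ≈ £4,577.77.
Cost at Q = 3,100: (40,300/3,100)×104 + (3,100/2)×2.5 = £1,352.00 + £3,875.00 = £5,227.00.
Excess = £5,227.00 − £4,577.77 = £649.23.

Extra cost ≈ £649 per year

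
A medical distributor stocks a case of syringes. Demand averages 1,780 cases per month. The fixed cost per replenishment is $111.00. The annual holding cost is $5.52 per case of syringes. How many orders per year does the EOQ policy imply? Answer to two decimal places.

N ≈ 23.05 orders per year

Annual demand D = 1,780 × 12 = 21,360.
Q* = √(2DS/H) = √(2 × 21,360 × 111 / 5.52) ≈ 926.85.
Orders per year = D / Q* = 21,360 / 926.85 ≈ 23.046.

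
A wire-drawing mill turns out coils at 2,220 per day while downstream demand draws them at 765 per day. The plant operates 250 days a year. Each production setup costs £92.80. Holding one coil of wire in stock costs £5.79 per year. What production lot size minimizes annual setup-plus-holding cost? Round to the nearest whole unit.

Q* ≈ 3,058 coils

Annual demand D = 765 × 250 = 191,250.
Production build-up factor (1 − d/p) = 1 − 765/2,220 = 0.6554.
Q* = √(2DS / (H(1 − d/p))) = √(2 × 191,250 × 92.8 / (5.79 × 0.6554)).
= √(35,496,000 / 3.7948) ≈ 3058.408.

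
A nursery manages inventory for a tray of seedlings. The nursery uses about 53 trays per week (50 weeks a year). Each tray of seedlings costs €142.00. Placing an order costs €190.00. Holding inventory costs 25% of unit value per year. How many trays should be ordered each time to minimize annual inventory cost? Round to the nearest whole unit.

Q* ≈ 168 trays

Annual demand D = 53 × 50 = 2,650.
Holding cost H = 0.25 × €142.00 = €35.5000 per unit per year.
EOQ = √(2DS / H) = √(2 × 2,650 × 190 / 35.5).
= √(1,007,000 / 35.5) = √28,366.1972 ≈ 168.423.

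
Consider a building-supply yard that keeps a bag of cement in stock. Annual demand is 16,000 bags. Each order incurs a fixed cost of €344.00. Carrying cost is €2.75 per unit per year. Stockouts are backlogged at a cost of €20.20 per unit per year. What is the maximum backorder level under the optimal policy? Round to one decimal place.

With planned backorders, Q* = √(2DS/H) · √((H+B)/B).
√(2DS/H) = √(2 × 16,000 × 344 / 2.75) = 2000.727.
√((H+B)/B) = √((2.75+20.2)/20.2) = 1.0659.
Q* ≈ 2132.571.
S* = Q* · H/(H+B) = 2132.571 × 2.75/22.95 ≈ 255.537.

S* ≈ 255.5 bags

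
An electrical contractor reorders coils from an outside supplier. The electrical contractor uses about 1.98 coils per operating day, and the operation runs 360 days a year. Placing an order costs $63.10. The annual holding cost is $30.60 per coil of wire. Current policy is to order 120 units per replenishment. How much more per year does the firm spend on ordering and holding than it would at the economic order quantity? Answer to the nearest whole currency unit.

Extra cost ≈ $552 per year

Annual demand D = 1.98 × 360 = 712.8.
EOQ = √(2DS/H) = √(2 × 712.8 × 63.1 / 30.6) ≈ 54.22.
Cost at Q* = (D/Q*)S + (Q*/2)H = √(2DSH) ≈ $1,659.11.
Cost at Q = 120: (712.8/120)×63.1 + (120/2)×30.6 = $374.81 + $1,836.00 = $2,210.81.
Excess = $2,210.81 − $1,659.11 = $551.71.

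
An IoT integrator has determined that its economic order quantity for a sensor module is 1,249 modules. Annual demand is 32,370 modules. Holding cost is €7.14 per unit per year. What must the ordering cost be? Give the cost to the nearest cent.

S ≈ €172.05

Squaring Q* = √(2DS/H) gives Q*² = 2DS/H.
From Q* = √(2DS/H): S = Q*²H / (2D) = 1,249² × 7.14 / (2 × 32,370) = 172.0483.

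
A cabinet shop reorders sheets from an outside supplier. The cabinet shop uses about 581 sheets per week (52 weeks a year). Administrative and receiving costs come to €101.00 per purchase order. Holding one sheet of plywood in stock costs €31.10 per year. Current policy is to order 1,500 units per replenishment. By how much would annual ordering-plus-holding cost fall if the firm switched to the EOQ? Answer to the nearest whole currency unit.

Extra cost ≈ €11,583 per year

Annual demand D = 581 × 52 = 30,212.
EOQ = √(2DS/H) = √(2 × 30,212 × 101 / 31.1) ≈ 442.98.
Cost at Q* = (D/Q*)S + (Q*/2)H = √(2DSH) ≈ €13,776.71.
Cost at Q = 1,500: (30,212/1,500)×101 + (1,500/2)×31.1 = €2,034.27 + €23,325.00 = €25,359.27.
Excess = €25,359.27 − €13,776.71 = €11,582.56.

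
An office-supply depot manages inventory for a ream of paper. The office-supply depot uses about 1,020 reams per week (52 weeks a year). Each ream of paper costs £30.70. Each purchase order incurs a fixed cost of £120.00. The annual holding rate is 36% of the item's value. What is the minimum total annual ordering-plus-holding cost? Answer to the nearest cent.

TC* ≈ £11,861.18

Annual demand D = 1,020 × 52 = 53,040.
Holding cost H = 0.36 × £30.70 = £11.0520 per unit per year.
Q* = √(2DS/H) = √(2 × 53,040 × 120 / 11.052) ≈ 1073.22.
At the optimum the two cost components are equal, so total cost = 2·(Q*/2)H = Q*·H.
Minimum total = √(2DSH) = √(2 × 53,040 × 120 × 11.052) ≈ 11861.178.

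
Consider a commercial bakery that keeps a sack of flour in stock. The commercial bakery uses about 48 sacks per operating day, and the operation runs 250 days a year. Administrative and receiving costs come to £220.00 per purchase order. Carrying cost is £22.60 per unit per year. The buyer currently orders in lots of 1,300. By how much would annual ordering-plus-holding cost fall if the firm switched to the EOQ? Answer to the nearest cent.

Extra cost ≈ £5,797.03 per year

Annual demand D = 48 × 250 = 12,000.
EOQ = √(2DS/H) = √(2 × 12,000 × 220 / 22.6) ≈ 483.35.
Cost at Q* = (D/Q*)S + (Q*/2)H = √(2DSH) ≈ £10,923.74.
Cost at Q = 1,300: (12,000/1,300)×220 + (1,300/2)×22.6 = £2,030.77 + £14,690.00 = £16,720.77.
Excess = £16,720.77 − £10,923.74 = £5,797.03.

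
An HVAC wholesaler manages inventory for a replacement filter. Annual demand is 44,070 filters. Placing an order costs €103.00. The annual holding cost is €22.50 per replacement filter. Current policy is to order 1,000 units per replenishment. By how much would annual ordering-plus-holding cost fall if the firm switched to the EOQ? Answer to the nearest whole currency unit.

EOQ = √(2DS/H) = √(2 × 44,070 × 103 / 22.5) ≈ 635.20.
Cost at Q* = (D/Q*)S + (Q*/2)H = √(2DSH) ≈ €14,292.11.
Cost at Q = 1,000: (44,070/1,000)×103 + (1,000/2)×22.5 = €4,539.21 + €11,250.00 = €15,789.21.
Excess = €15,789.21 − €14,292.11 = €1,497.10.

Extra cost ≈ €1,497 per year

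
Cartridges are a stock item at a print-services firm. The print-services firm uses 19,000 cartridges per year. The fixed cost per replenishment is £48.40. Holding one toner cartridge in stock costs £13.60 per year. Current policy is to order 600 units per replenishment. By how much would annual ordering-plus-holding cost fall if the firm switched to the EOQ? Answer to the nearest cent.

Extra cost ≈ £611.35 per year

EOQ = √(2DS/H) = √(2 × 19,000 × 48.4 / 13.6) ≈ 367.74.
Cost at Q* = (D/Q*)S + (Q*/2)H = √(2DSH) ≈ £5,001.31.
Cost at Q = 600: (19,000/600)×48.4 + (600/2)×13.6 = £1,532.67 + £4,080.00 = £5,612.67.
Excess = £5,612.67 − £5,001.31 = £611.35.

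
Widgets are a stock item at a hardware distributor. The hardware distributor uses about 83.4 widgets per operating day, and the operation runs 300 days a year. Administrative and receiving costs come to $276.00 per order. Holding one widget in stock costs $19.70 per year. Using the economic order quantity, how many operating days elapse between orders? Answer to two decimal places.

T ≈ 10.04 days

Annual demand D = 83.4 × 300 = 25,020.
Q* = √(2DS/H) = √(2 × 25,020 × 276 / 19.7) ≈ 837.30.
Cycle time = Q*/D × 300 = 837.30 / 25,020 × 300 ≈ 10.040 days.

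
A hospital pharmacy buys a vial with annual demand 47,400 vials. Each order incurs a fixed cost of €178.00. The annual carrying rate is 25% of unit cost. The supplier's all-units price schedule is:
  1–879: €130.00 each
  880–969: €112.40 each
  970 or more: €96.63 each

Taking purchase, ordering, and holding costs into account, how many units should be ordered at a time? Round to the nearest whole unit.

Q* ≈ 970 vials

Holding cost per unit per year at price C is H = 0.25·C.
Candidates are each tier's EOQ (if it falls in that tier) and each price-break quantity.
EOQ at €130.00 = 720.6 (feasible in tier 1): TC = 47,400×€130.00 + (47,400/720.6)×178 + (720.6/2)×0.25×€130.00 = €6,185,418.33.
EOQ at €112.40 = 774.9 < 880, so use break Q=880: TC = 47,400×€112.40 + (47,400/880.0)×178 + (880.0/2)×0.25×€112.40 = €5,349,711.73.
EOQ at €96.63 = 835.8 < 970, so use break Q=970: TC = 47,400×€96.63 + (47,400/970.0)×178 + (970.0/2)×0.25×€96.63 = €4,600,676.53.
Lowest total cost is €4,600,676.53 at Q = 970.0.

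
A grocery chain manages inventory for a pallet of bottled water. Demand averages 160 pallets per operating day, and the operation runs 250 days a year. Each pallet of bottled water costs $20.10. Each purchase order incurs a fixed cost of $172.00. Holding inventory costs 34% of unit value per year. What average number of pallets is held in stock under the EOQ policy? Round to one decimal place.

Annual demand D = 160 × 250 = 40,000.
Holding cost H = 0.34 × $20.10 = $6.8340 per unit per year.
The optimal lot size = √(2DS/H) = √(2 × 40,000 × 172 / 6.834) ≈ 1418.97.
Average inventory = Q*/2 ≈ 1418.97 / 2 = 709.483.

Average inventory ≈ 709.5 pallets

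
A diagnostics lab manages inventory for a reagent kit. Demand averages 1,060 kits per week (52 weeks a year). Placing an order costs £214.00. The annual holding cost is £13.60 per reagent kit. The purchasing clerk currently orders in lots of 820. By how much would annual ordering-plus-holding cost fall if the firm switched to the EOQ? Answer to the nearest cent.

Annual demand D = 1,060 × 52 = 55,120.
EOQ = √(2DS/H) = √(2 × 55,120 × 214 / 13.6) ≈ 1317.06.
Cost at Q* = (D/Q*)S + (Q*/2)H = √(2DSH) ≈ £17,912.08.
Cost at Q = 820: (55,120/820)×214 + (820/2)×13.6 = £14,384.98 + £5,576.00 = £19,960.98.
Excess = £19,960.98 − £17,912.08 = £2,048.90.

Extra cost ≈ £2,048.90 per year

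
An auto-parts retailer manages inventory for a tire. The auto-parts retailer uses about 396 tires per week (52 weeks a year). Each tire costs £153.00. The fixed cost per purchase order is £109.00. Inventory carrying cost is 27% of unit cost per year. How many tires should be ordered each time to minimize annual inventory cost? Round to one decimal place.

Q* ≈ 329.6 tires

Annual demand D = 396 × 52 = 20,592.
Holding cost H = 0.27 × £153.00 = £41.3100 per unit per year.
EOQ = √(2DS / H) = √(2 × 20,592 × 109 / 41.31).
= √(4,489,056 / 41.31) = √108,667.5381 ≈ 329.648.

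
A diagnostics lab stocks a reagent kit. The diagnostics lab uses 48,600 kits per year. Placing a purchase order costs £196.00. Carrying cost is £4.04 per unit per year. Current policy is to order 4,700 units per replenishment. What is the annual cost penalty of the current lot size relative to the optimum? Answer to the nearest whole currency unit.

Extra cost ≈ £2,748 per year

EOQ = √(2DS/H) = √(2 × 48,600 × 196 / 4.04) ≈ 2171.55.
Cost at Q* = (D/Q*)S + (Q*/2)H = √(2DSH) ≈ £8,773.08.
Cost at Q = 4,700: (48,600/4,700)×196 + (4,700/2)×4.04 = £2,026.72 + £9,494.00 = £11,520.72.
Excess = £11,520.72 − £8,773.08 = £2,747.65.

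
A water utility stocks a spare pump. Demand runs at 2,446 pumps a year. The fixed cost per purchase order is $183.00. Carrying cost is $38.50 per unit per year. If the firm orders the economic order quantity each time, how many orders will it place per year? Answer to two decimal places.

N ≈ 16.04 orders per year

The optimal lot size = √(2DS/H) = √(2 × 2,446 × 183 / 38.5) ≈ 152.49.
Orders per year = D / Q* = 2,446 / 152.49 ≈ 16.041.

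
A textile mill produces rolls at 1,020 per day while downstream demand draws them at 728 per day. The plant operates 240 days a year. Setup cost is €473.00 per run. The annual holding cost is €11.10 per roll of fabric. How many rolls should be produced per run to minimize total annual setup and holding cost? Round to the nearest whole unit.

Annual demand D = 728 × 240 = 174,720.
Production build-up factor (1 − d/p) = 1 − 728/1,020 = 0.2863.
Q* = √(2DS / (H(1 − d/p))) = √(2 × 174,720 × 473 / (11.1 × 0.2863)).
= √(165,285,120 / 3.1776) ≈ 7212.138.

Q* ≈ 7,212 rolls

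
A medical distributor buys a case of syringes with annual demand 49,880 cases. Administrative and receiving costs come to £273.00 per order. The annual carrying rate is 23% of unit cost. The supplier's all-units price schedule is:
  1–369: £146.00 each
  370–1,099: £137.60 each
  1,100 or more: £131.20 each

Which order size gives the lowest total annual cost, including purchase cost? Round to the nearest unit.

Q* ≈ 1,100 cases

Holding cost per unit per year at price C is H = 0.23·C.
Candidates are each tier's EOQ (if it falls in that tier) and each price-break quantity.
Tier 1 (£146.00): EOQ = 900.6 exceeds tier's upper bound 369, so this tier is dominated.
EOQ at £137.60 = 927.7 (feasible in tier 2): TC = 49,880×£137.60 + (49,880/927.7)×273 + (927.7/2)×0.23×£137.60 = £6,892,846.42.
EOQ at £131.20 = 950.0 < 1100, so use break Q=1100: TC = 49,880×£131.20 + (49,880/1100.0)×273 + (1100.0/2)×0.23×£131.20 = £6,573,232.11.
Lowest total cost is £6,573,232.11 at Q = 1100.0.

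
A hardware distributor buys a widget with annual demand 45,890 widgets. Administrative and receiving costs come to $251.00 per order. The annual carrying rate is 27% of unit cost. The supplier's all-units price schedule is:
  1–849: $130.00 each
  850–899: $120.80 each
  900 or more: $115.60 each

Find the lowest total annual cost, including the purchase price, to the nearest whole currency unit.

Holding cost per unit per year at price C is H = 0.27·C.
Evaluate total cost at each tier's feasible EOQ or, if the EOQ is below the tier, at the tier's minimum quantity.
EOQ at $130.00 = 810.1 (feasible in tier 1): TC = 45,890×$130.00 + (45,890/810.1)×251 + (810.1/2)×0.27×$130.00 = $5,994,135.73.
EOQ at $120.80 = 840.4 < 850, so use break Q=850: TC = 45,890×$120.80 + (45,890/850.0)×251 + (850.0/2)×0.27×$120.80 = $5,570,924.85.
EOQ at $115.60 = 859.1 < 900, so use break Q=900: TC = 45,890×$115.60 + (45,890/900.0)×251 + (900.0/2)×0.27×$115.60 = $5,331,727.61.
Lowest total cost among the candidates is at Q = 900.0.

TC* ≈ $5,331,728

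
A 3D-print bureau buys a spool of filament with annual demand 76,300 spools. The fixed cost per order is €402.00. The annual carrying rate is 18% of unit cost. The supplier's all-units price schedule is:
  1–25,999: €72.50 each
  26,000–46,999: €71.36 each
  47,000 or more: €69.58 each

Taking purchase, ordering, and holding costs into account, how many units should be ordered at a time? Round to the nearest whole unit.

Holding cost per unit per year at price C is H = 0.18·C.
Candidates are each tier's EOQ (if it falls in that tier) and each price-break quantity.
EOQ at €72.50 = 2168.1 (feasible in tier 1): TC = 76,300×€72.50 + (76,300/2168.1)×402 + (2168.1/2)×0.18×€72.50 = €5,560,044.08.
EOQ at €71.36 = 2185.4 < 26000, so use break Q=26000: TC = 76,300×€71.36 + (76,300/26000.0)×402 + (26000.0/2)×0.18×€71.36 = €5,612,930.12.
EOQ at €69.58 = 2213.2 < 47000, so use break Q=47000: TC = 76,300×€69.58 + (76,300/47000.0)×402 + (47000.0/2)×0.18×€69.58 = €5,603,930.01.
Lowest total cost is €5,560,044.08 at Q = 2168.1.

Q* ≈ 2,168 spools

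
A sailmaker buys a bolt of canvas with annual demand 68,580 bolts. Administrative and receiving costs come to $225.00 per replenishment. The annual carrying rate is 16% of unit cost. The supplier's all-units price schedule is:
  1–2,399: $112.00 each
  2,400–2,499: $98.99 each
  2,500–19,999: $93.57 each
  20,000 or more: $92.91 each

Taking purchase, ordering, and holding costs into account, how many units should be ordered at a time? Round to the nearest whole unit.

Q* ≈ 2,500 bolts

Holding cost per unit per year at price C is H = 0.16·C.
For each price level, check whether its EOQ is feasible; otherwise the best quantity at that price is the breakpoint.
EOQ at $112.00 = 1312.3 (feasible in tier 1): TC = 68,580×$112.00 + (68,580/1312.3)×225 + (1312.3/2)×0.16×$112.00 = $7,704,476.57.
EOQ at $98.99 = 1395.9 < 2400, so use break Q=2400: TC = 68,580×$98.99 + (68,580/2400.0)×225 + (2400.0/2)×0.16×$98.99 = $6,814,169.65.
EOQ at $93.57 = 1435.7 < 2500, so use break Q=2500: TC = 68,580×$93.57 + (68,580/2500.0)×225 + (2500.0/2)×0.16×$93.57 = $6,441,916.80.
EOQ at $92.91 = 1440.8 < 20000, so use break Q=20000: TC = 68,580×$92.91 + (68,580/20000.0)×225 + (20000.0/2)×0.16×$92.91 = $6,521,195.33.
Lowest total cost is $6,441,916.80 at Q = 2500.0.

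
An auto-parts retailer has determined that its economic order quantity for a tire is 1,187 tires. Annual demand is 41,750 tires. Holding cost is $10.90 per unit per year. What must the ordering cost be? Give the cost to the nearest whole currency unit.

S ≈ $184

Invert the EOQ relation Q*² = 2DS/H.
From Q* = √(2DS/H): S = Q*²H / (2D) = 1,187² × 10.9 / (2 × 41,750) = 183.9253.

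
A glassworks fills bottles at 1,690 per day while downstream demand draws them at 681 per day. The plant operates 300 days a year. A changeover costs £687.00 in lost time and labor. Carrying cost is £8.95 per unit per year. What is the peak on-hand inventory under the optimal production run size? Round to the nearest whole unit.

Annual demand D = 681 × 300 = 204,300.
Production build-up factor (1 − d/p) = 1 − 681/1,690 = 0.5970.
Q* = √(2DS / (H(1 − d/p))) = √(2 × 204,300 × 687 / (8.95 × 0.5970)).
= √(280,708,200 / 5.3435) ≈ 7247.927.
Maximum inventory = Q*(1 − d/p) = 7247.927 × 0.5970 ≈ 4327.313.

I_max ≈ 4,327 bottles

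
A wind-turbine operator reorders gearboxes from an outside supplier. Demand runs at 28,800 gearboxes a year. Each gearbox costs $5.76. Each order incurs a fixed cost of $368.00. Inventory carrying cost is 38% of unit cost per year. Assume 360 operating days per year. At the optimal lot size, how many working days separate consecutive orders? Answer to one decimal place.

Holding cost H = 0.38 × $5.76 = $2.1888 per unit per year.
The optimal lot size = √(2DS/H) = √(2 × 28,800 × 368 / 2.1888) ≈ 3111.95.
Cycle time = Q*/D × 360 = 3111.95 / 28,800 × 360 ≈ 38.899 days.

T ≈ 38.9 days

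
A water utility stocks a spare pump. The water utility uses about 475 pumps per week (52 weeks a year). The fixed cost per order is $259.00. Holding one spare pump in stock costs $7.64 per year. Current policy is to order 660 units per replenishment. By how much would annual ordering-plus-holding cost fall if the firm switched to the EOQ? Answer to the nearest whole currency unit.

Annual demand D = 475 × 52 = 24,700.
EOQ = √(2DS/H) = √(2 × 24,700 × 259 / 7.64) ≈ 1294.10.
Cost at Q* = (D/Q*)S + (Q*/2)H = √(2DSH) ≈ $9,886.90.
Cost at Q = 660: (24,700/660)×259 + (660/2)×7.64 = $9,692.88 + $2,521.20 = $12,214.08.
Excess = $12,214.08 − $9,886.90 = $2,327.18.

Extra cost ≈ $2,327 per year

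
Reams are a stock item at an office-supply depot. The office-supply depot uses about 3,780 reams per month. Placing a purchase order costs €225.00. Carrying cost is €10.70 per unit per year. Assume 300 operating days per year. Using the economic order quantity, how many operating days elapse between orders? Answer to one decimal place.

Annual demand D = 3,780 × 12 = 45,360.
Q* = √(2DS/H) = √(2 × 45,360 × 225 / 10.7) ≈ 1381.18.
Cycle time = Q*/D × 300 = 1381.18 / 45,360 × 300 ≈ 9.135 days.

T ≈ 9.1 days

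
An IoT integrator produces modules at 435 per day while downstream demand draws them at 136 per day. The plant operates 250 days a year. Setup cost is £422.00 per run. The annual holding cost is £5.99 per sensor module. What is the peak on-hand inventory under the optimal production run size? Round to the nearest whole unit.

I_max ≈ 1,815 modules

Annual demand D = 136 × 250 = 34,000.
Production build-up factor (1 − d/p) = 1 − 136/435 = 0.6874.
Q* = √(2DS / (H(1 − d/p))) = √(2 × 34,000 × 422 / (5.99 × 0.6874)).
= √(28,696,000 / 4.1173) ≈ 2640.014.
Maximum inventory = Q*(1 − d/p) = 2640.014 × 0.6874 ≈ 1814.631.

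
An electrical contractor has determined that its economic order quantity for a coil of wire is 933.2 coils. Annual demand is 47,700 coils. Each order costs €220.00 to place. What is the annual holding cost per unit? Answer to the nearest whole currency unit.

Squaring Q* = √(2DS/H) gives Q*² = 2DS/H.
From Q* = √(2DS/H): H = 2DS / Q*² = 2 × 47,700 × 220 / 933.2² = 24.1003.

H ≈ €24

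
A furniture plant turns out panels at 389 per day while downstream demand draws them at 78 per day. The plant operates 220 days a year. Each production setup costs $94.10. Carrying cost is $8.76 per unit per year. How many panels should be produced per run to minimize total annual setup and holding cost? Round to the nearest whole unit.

Annual demand D = 78 × 220 = 17,160.
Production build-up factor (1 − d/p) = 1 − 78/389 = 0.7995.
Q* = √(2DS / (H(1 − d/p))) = √(2 × 17,160 × 94.1 / (8.76 × 0.7995)).
= √(3,229,512 / 7.0035) ≈ 679.064.

Q* ≈ 679 panels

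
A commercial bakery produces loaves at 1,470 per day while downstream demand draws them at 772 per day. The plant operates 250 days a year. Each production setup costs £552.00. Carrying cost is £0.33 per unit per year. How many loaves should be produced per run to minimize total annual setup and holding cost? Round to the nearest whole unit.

Annual demand D = 772 × 250 = 193,000.
Production build-up factor (1 − d/p) = 1 − 772/1,470 = 0.4748.
Q* = √(2DS / (H(1 − d/p))) = √(2 × 193,000 × 552 / (0.33 × 0.4748)).
= √(213,072,000 / 0.1567) ≈ 36875.437.

Q* ≈ 36,875 loaves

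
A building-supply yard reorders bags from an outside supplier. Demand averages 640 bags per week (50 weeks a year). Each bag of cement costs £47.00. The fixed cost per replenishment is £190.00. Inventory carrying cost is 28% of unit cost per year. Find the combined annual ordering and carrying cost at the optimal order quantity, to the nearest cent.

TC* ≈ £12,650.12

Annual demand D = 640 × 50 = 32,000.
Holding cost H = 0.28 × £47.00 = £13.1600 per unit per year.
EOQ = √(2DS/H) = √(2 × 32,000 × 190 / 13.16) ≈ 961.26.
At the optimum the two cost components are equal, so total cost = 2·(Q*/2)H = Q*·H.
Minimum total = √(2DSH) = √(2 × 32,000 × 190 × 13.16) ≈ 12650.123.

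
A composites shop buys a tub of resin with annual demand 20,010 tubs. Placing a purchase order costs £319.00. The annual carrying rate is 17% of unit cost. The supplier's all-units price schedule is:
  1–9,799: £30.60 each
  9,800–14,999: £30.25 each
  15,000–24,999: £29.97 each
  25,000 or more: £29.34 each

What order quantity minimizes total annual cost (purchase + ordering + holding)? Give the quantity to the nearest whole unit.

Holding cost per unit per year at price C is H = 0.17·C.
Evaluate total cost at each tier's feasible EOQ or, if the EOQ is below the tier, at the tier's minimum quantity.
EOQ at £30.60 = 1566.6 (feasible in tier 1): TC = 20,010×£30.60 + (20,010/1566.6)×319 + (1566.6/2)×0.17×£30.60 = £620,455.28.
EOQ at £30.25 = 1575.6 < 9800, so use break Q=9800: TC = 20,010×£30.25 + (20,010/9800.0)×319 + (9800.0/2)×0.17×£30.25 = £631,152.10.
EOQ at £29.97 = 1582.9 < 15000, so use break Q=15000: TC = 20,010×£29.97 + (20,010/15000.0)×319 + (15000.0/2)×0.17×£29.97 = £638,337.00.
EOQ at £29.34 = 1599.9 < 25000, so use break Q=25000: TC = 20,010×£29.34 + (20,010/25000.0)×319 + (25000.0/2)×0.17×£29.34 = £649,696.23.
Lowest total cost is £620,455.28 at Q = 1566.6.

Q* ≈ 1,567 tubs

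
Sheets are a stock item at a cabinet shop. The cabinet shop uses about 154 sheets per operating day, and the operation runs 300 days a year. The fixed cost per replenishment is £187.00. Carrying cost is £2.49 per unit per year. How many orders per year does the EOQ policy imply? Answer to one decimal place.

N ≈ 17.5 orders per year

Annual demand D = 154 × 300 = 46,200.
The optimal lot size = √(2DS/H) = √(2 × 46,200 × 187 / 2.49) ≈ 2634.25.
Orders per year = D / Q* = 46,200 / 2634.25 ≈ 17.538.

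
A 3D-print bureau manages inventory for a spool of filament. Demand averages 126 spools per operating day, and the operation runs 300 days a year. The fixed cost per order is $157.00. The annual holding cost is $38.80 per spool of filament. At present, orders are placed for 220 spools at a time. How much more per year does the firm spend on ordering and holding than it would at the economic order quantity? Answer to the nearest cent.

Extra cost ≈ $9,783.61 per year

Annual demand D = 126 × 300 = 37,800.
EOQ = √(2DS/H) = √(2 × 37,800 × 157 / 38.8) ≈ 553.09.
Cost at Q* = (D/Q*)S + (Q*/2)H = √(2DSH) ≈ $21,459.85.
Cost at Q = 220: (37,800/220)×157 + (220/2)×38.8 = $26,975.45 + $4,268.00 = $31,243.45.
Excess = $31,243.45 − $21,459.85 = $9,783.61.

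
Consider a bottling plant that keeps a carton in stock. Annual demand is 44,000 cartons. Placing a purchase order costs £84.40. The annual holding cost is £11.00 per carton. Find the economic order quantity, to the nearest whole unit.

EOQ = √(2DS / H) = √(2 × 44,000 × 84.4 / 11).
= √(7,427,200 / 11) = √675,200 ≈ 821.706.

Q* ≈ 822 cartons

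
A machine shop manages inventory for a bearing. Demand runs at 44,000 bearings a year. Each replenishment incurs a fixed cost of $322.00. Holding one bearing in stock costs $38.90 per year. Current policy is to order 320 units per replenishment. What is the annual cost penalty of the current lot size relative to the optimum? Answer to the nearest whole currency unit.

Extra cost ≈ $17,299 per year

EOQ = √(2DS/H) = √(2 × 44,000 × 322 / 38.9) ≈ 853.48.
Cost at Q* = (D/Q*)S + (Q*/2)H = √(2DSH) ≈ $33,200.46.
Cost at Q = 320: (44,000/320)×322 + (320/2)×38.9 = $44,275.00 + $6,224.00 = $50,499.00.
Excess = $50,499.00 − $33,200.46 = $17,298.54.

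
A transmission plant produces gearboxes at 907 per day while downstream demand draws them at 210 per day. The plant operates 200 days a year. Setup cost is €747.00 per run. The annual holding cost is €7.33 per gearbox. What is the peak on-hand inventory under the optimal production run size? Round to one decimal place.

I_max ≈ 2,564.8 gearboxes

Annual demand D = 210 × 200 = 42,000.
Production build-up factor (1 − d/p) = 1 − 210/907 = 0.7685.
Q* = √(2DS / (H(1 − d/p))) = √(2 × 42,000 × 747 / (7.33 × 0.7685)).
= √(62,748,000 / 5.6329) ≈ 3337.607.
Maximum inventory = Q*(1 − d/p) = 3337.607 × 0.7685 ≈ 2564.843.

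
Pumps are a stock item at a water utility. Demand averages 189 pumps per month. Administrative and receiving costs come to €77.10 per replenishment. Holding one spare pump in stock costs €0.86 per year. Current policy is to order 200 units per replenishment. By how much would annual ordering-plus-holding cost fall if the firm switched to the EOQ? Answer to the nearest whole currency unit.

Annual demand D = 189 × 12 = 2,268.
EOQ = √(2DS/H) = √(2 × 2,268 × 77.1 / 0.86) ≈ 637.70.
Cost at Q* = (D/Q*)S + (Q*/2)H = √(2DSH) ≈ €548.42.
Cost at Q = 200: (2,268/200)×77.1 + (200/2)×0.86 = €874.31 + €86.00 = €960.31.
Excess = €960.31 − €548.42 = €411.89.

Extra cost ≈ €412 per year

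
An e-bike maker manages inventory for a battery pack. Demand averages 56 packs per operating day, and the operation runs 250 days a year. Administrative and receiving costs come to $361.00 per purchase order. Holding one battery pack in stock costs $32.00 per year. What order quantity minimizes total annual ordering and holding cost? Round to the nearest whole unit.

Q* ≈ 562 packs

Annual demand D = 56 × 250 = 14,000.
EOQ = √(2DS / H) = √(2 × 14,000 × 361 / 32).
= √(10,108,000 / 32) = √315,875 ≈ 562.028.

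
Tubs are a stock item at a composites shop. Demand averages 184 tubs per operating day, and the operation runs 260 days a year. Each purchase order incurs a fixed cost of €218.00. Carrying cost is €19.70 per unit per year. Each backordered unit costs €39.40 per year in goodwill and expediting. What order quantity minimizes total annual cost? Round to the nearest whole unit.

Q* ≈ 1,260 tubs

Annual demand D = 184 × 260 = 47,840.
With planned backorders, Q* = √(2DS/H) · √((H+B)/B).
√(2DS/H) = √(2 × 47,840 × 218 / 19.7) = 1028.977.
√((H+B)/B) = √((19.7+39.4)/39.4) = 1.2247.
Q* ≈ 1260.234.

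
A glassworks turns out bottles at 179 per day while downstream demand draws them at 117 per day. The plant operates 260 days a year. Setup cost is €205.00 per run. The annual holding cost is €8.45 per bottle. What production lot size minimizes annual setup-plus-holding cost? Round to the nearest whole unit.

Q* ≈ 2,064 bottles

Annual demand D = 117 × 260 = 30,420.
Production build-up factor (1 − d/p) = 1 − 117/179 = 0.3464.
Q* = √(2DS / (H(1 − d/p))) = √(2 × 30,420 × 205 / (8.45 × 0.3464)).
= √(12,472,200 / 2.9268) ≈ 2064.305.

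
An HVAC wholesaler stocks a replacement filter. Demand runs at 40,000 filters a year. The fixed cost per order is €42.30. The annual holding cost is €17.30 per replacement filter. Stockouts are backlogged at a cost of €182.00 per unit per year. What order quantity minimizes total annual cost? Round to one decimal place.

With planned backorders, Q* = √(2DS/H) · √((H+B)/B).
√(2DS/H) = √(2 × 40,000 × 42.3 / 17.3) = 442.275.
√((H+B)/B) = √((17.3+182)/182) = 1.0464.
Q* ≈ 462.818.

Q* ≈ 462.8 filters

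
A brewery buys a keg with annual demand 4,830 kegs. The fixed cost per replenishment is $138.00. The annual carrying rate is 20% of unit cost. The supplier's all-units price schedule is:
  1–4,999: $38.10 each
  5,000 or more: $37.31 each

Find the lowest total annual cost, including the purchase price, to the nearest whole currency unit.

Holding cost per unit per year at price C is H = 0.20·C.
Evaluate total cost at each tier's feasible EOQ or, if the EOQ is below the tier, at the tier's minimum quantity.
EOQ at $38.10 = 418.3 (feasible in tier 1): TC = 4,830×$38.10 + (4,830/418.3)×138 + (418.3/2)×0.20×$38.10 = $187,210.17.
EOQ at $37.31 = 422.7 < 5000, so use break Q=5000: TC = 4,830×$37.31 + (4,830/5000.0)×138 + (5000.0/2)×0.20×$37.31 = $198,995.61.
Lowest total cost among the candidates is at Q = 418.3.

TC* ≈ $187,210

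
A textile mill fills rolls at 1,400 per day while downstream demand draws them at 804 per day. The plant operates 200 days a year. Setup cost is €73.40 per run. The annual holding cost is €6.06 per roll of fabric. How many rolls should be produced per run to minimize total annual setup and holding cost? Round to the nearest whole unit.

Annual demand D = 804 × 200 = 160,800.
Production build-up factor (1 − d/p) = 1 − 804/1,400 = 0.4257.
Q* = √(2DS / (H(1 − d/p))) = √(2 × 160,800 × 73.4 / (6.06 × 0.4257)).
= √(23,605,440 / 2.5798) ≈ 3024.897.

Q* ≈ 3,025 rolls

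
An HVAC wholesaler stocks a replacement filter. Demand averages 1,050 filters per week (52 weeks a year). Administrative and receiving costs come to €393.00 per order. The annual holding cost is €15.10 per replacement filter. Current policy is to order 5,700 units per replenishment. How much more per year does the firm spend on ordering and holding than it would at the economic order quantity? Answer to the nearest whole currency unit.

Annual demand D = 1,050 × 52 = 54,600.
EOQ = √(2DS/H) = √(2 × 54,600 × 393 / 15.1) ≈ 1685.85.
Cost at Q* = (D/Q*)S + (Q*/2)H = √(2DSH) ≈ €25,456.35.
Cost at Q = 5,700: (54,600/5,700)×393 + (5,700/2)×15.1 = €3,764.53 + €43,035.00 = €46,799.53.
Excess = €46,799.53 − €25,456.35 = €21,343.18.

Extra cost ≈ €21,343 per year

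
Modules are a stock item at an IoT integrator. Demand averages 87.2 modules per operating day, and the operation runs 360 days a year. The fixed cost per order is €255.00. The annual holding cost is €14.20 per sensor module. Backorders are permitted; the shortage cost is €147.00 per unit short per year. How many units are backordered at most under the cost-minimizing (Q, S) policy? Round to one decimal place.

S* ≈ 97.9 modules

Annual demand D = 87.2 × 360 = 31,392.
With planned backorders, Q* = √(2DS/H) · √((H+B)/B).
√(2DS/H) = √(2 × 31,392 × 255 / 14.2) = 1061.819.
√((H+B)/B) = √((14.2+147)/147) = 1.0472.
Q* ≈ 1111.922.
S* = Q* · H/(H+B) = 1111.922 × 14.2/161.2 ≈ 97.948.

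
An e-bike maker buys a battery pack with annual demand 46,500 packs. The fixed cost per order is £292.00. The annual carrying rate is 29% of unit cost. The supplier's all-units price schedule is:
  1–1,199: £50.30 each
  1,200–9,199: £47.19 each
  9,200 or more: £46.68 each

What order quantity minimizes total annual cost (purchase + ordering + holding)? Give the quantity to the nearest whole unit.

Holding cost per unit per year at price C is H = 0.29·C.
For each price level, check whether its EOQ is feasible; otherwise the best quantity at that price is the breakpoint.
Tier 1 (£50.30): EOQ = 1364.4 exceeds tier's upper bound 1199, so this tier is dominated.
EOQ at £47.19 = 1408.7 (feasible in tier 2): TC = 46,500×£47.19 + (46,500/1408.7)×292 + (1408.7/2)×0.29×£47.19 = £2,213,612.77.
EOQ at £46.68 = 1416.3 < 9200, so use break Q=9200: TC = 46,500×£46.68 + (46,500/9200.0)×292 + (9200.0/2)×0.29×£46.68 = £2,234,366.99.
Lowest total cost is £2,213,612.77 at Q = 1408.7.

Q* ≈ 1,409 packs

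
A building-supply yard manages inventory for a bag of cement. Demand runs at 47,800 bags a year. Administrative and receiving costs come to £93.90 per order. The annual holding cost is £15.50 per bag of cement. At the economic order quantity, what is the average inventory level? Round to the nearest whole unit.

Q* = √(2DS/H) = √(2 × 47,800 × 93.9 / 15.5) ≈ 761.02.
Average inventory = Q*/2 ≈ 761.02 / 2 = 380.510.

Average inventory ≈ 381 bags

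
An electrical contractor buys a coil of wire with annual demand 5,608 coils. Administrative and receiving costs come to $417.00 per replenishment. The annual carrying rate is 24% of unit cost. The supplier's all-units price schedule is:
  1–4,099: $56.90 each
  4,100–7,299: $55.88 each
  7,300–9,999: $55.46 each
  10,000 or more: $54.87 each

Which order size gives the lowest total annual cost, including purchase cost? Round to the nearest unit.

Holding cost per unit per year at price C is H = 0.24·C.
Evaluate total cost at each tier's feasible EOQ or, if the EOQ is below the tier, at the tier's minimum quantity.
EOQ at $56.90 = 585.2 (feasible in tier 1): TC = 5,608×$56.90 + (5,608/585.2)×417 + (585.2/2)×0.24×$56.90 = $327,087.08.
EOQ at $55.88 = 590.5 < 4100, so use break Q=4100: TC = 5,608×$55.88 + (5,608/4100.0)×417 + (4100.0/2)×0.24×$55.88 = $341,438.37.
EOQ at $55.46 = 592.8 < 7300, so use break Q=7300: TC = 5,608×$55.46 + (5,608/7300.0)×417 + (7300.0/2)×0.24×$55.46 = $359,922.99.
EOQ at $54.87 = 596.0 < 10000, so use break Q=10000: TC = 5,608×$54.87 + (5,608/10000.0)×417 + (10000.0/2)×0.24×$54.87 = $373,788.81.
Lowest total cost is $327,087.08 at Q = 585.2.

Q* ≈ 585 coils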